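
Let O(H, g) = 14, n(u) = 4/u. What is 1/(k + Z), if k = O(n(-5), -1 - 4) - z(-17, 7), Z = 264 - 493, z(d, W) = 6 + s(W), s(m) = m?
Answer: -1/228 ≈ -0.0043860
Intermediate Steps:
z(d, W) = 6 + W
Z = -229
k = 1 (k = 14 - (6 + 7) = 14 - 1*13 = 14 - 13 = 1)
1/(k + Z) = 1/(1 - 229) = 1/(-228) = -1/228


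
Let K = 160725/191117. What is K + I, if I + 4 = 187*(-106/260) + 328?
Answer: 6176581703/24845210 ≈ 248.60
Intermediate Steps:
K = 160725/191117 (K = 160725*(1/191117) = 160725/191117 ≈ 0.84098)
I = 32209/130 (I = -4 + (187*(-106/260) + 328) = -4 + (187*(-106*1/260) + 328) = -4 + (187*(-53/130) + 328) = -4 + (-9911/130 + 328) = -4 + 32729/130 = 32209/130 ≈ 247.76)
K + I = 160725/191117 + 32209/130 = 6176581703/24845210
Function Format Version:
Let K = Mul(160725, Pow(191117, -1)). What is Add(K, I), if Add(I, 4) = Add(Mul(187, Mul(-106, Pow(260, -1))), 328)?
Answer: Rational(6176581703, 24845210) ≈ 248.60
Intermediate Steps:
K = Rational(160725, 191117) (K = Mul(160725, Rational(1, 191117)) = Rational(160725, 191117) ≈ 0.84098)
I = Rational(32209, 130) (I = Add(-4, Add(Mul(187, Mul(-106, Pow(260, -1))), 328)) = Add(-4, Add(Mul(187, Mul(-106, Rational(1, 260))), 328)) = Add(-4, Add(Mul(187, Rational(-53, 130)), 328)) = Add(-4, Add(Rational(-9911, 130), 328)) = Add(-4, Rational(32729, 130)) = Rational(32209, 130) ≈ 247.76)
Add(K, I) = Add(Rational(160725, 191117), Rational(32209, 130)) = Rational(6176581703, 24845210)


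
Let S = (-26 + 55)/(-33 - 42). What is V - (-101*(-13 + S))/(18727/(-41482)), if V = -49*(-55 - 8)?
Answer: 8542209403/1404525 ≈ 6081.9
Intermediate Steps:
S = -29/75 (S = 29/(-75) = 29*(-1/75) = -29/75 ≈ -0.38667)
V = 3087 (V = -49*(-63) = 3087)
V - (-101*(-13 + S))/(18727/(-41482)) = 3087 - (-101*(-13 - 29/75))/(18727/(-41482)) = 3087 - (-101*(-1004/75))/(18727*(-1/41482)) = 3087 - 101404/(75*(-18727/41482)) = 3087 - 101404*(-41482)/(75*18727) = 3087 - 1*(-4206440728/1404525) = 3087 + 4206440728/1404525 = 8542209403/1404525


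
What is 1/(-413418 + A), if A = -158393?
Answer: -1/571811 ≈ -1.7488e-6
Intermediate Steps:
1/(-413418 + A) = 1/(-413418 - 158393) = 1/(-571811) = -1/571811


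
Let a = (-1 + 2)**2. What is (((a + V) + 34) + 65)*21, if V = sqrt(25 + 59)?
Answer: 2100 + 42*sqrt(21) ≈ 2292.5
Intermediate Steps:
V = 2*sqrt(21) (V = sqrt(84) = 2*sqrt(21) ≈ 9.1651)
a = 1 (a = 1**2 = 1)
(((a + V) + 34) + 65)*21 = (((1 + 2*sqrt(21)) + 34) + 65)*21 = ((35 + 2*sqrt(21)) + 65)*21 = (100 + 2*sqrt(21))*21 = 2100 + 42*sqrt(21)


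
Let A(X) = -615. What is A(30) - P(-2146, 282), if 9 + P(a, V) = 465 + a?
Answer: 1075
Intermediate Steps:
P(a, V) = 456 + a (P(a, V) = -9 + (465 + a) = 456 + a)
A(30) - P(-2146, 282) = -615 - (456 - 2146) = -615 - 1*(-1690) = -615 + 1690 = 1075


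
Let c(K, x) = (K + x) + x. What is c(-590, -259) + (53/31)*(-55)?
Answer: -37263/31 ≈ -1202.0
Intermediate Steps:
c(K, x) = K + 2*x
c(-590, -259) + (53/31)*(-55) = (-590 + 2*(-259)) + (53/31)*(-55) = (-590 - 518) + (53*(1/31))*(-55) = -1108 + (53/31)*(-55) = -1108 - 2915/31 = -37263/31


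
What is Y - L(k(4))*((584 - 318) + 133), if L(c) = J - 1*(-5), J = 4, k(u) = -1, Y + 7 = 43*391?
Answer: 13215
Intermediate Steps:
Y = 16806 (Y = -7 + 43*391 = -7 + 16813 = 16806)
L(c) = 9 (L(c) = 4 - 1*(-5) = 4 + 5 = 9)
Y - L(k(4))*((584 - 318) + 133) = 16806 - 9*((584 - 318) + 133) = 16806 - 9*(266 + 133) = 16806 - 9*399 = 16806 - 1*3591 = 16806 - 3591 = 13215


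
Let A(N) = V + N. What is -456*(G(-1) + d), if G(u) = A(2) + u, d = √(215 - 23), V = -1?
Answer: -3648*√3 ≈ -6318.5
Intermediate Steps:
d = 8*√3 (d = √192 = 8*√3 ≈ 13.856)
A(N) = -1 + N
G(u) = 1 + u (G(u) = (-1 + 2) + u = 1 + u)
-456*(G(-1) + d) = -456*((1 - 1) + 8*√3) = -456*(0 + 8*√3) = -3648*√3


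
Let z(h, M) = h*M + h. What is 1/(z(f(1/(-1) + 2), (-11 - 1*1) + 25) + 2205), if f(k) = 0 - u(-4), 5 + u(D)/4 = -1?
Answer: 1/2541 ≈ 0.00039355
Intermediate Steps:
u(D) = -24 (u(D) = -20 + 4*(-1) = -20 - 4 = -24)
f(k) = 24 (f(k) = 0 - 1*(-24) = 0 + 24 = 24)
z(h, M) = h + M*h (z(h, M) = M*h + h = h + M*h)
1/(z(f(1/(-1) + 2), (-11 - 1*1) + 25) + 2205) = 1/(24*(1 + ((-11 - 1*1) + 25)) + 2205) = 1/(24*(1 + ((-11 - 1) + 25)) + 2205) = 1/(24*(1 + (-12 + 25)) + 2205) = 1/(24*(1 + 13) + 2205) = 1/(24*14 + 2205) = 1/(336 + 2205) = 1/2541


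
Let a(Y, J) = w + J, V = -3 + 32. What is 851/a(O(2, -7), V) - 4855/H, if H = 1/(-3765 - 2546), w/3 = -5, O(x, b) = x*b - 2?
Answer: 428959521/14 ≈ 3.0640e+7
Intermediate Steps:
O(x, b) = -2 + b*x (O(x, b) = b*x - 2 = -2 + b*x)
w = -15 (w = 3*(-5) = -15)
V = 29
H = -1/6311 (H = 1/(-6311) = -1/6311 ≈ -0.00015845)
a(Y, J) = -15 + J
851/a(O(2, -7), V) - 4855/H = 851/(-15 + 29) - 4855/(-1/6311) = 851/14 - 4855*(-6311) = 851*(1/14) + 30639905 = 851/14 + 30639905 = 428959521/14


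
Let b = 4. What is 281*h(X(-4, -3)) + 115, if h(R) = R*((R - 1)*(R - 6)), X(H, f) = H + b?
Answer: 115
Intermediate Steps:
X(H, f) = 4 + H (X(H, f) = H + 4 = 4 + H)
h(R) = R*(-1 + R)*(-6 + R) (h(R) = R*((-1 + R)*(-6 + R)) = R*(-1 + R)*(-6 + R))
281*h(X(-4, -3)) + 115 = 281*((4 - 4)*(6 + (4 - 4)² - 7*(4 - 4))) + 115 = 281*(0*(6 + 0² - 7*0)) + 115 = 281*(0*(6 + 0 + 0)) + 115 = 281*(0*6) + 115 = 281*0 + 115 = 0 + 115 = 115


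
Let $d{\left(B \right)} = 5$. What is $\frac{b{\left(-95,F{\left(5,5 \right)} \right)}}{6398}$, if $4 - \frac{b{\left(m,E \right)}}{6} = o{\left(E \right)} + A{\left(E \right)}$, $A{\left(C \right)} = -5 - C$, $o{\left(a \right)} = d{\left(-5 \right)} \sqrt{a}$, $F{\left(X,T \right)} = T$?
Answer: $\frac{6}{457} - \frac{15 \sqrt{5}}{3199} \approx 0.0026443$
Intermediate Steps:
$o{\left(a \right)} = 5 \sqrt{a}$
$b{\left(m,E \right)} = 54 - 30 \sqrt{E} + 6 E$ ($b{\left(m,E \right)} = 24 - 6 \left(5 \sqrt{E} - \left(5 + E\right)\right) = 24 - 6 \left(-5 - E + 5 \sqrt{E}\right) = 24 + \left(30 - 30 \sqrt{E} + 6 E\right) = 54 - 30 \sqrt{E} + 6 E$)
$\frac{b{\left(-95,F{\left(5,5 \right)} \right)}}{6398} = \frac{54 - 30 \sqrt{5} + 6 \cdot 5}{6398} = \left(54 - 30 \sqrt{5} + 30\right) \frac{1}{6398} = \left(84 - 30 \sqrt{5}\right) \frac{1}{6398} = \frac{6}{457} - \frac{15 \sqrt{5}}{3199}$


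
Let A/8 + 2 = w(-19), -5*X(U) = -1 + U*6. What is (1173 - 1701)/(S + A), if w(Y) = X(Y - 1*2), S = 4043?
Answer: -2640/21151 ≈ -0.12482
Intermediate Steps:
X(U) = 1/5 - 6*U/5 (X(U) = -(-1 + U*6)/5 = -(-1 + 6*U)/5 = 1/5 - 6*U/5)
w(Y) = 13/5 - 6*Y/5 (w(Y) = 1/5 - 6*(Y - 1*2)/5 = 1/5 - 6*(Y - 2)/5 = 1/5 - 6*(-2 + Y)/5 = 1/5 + (12/5 - 6*Y/5) = 13/5 - 6*Y/5)
A = 936/5 (A = -16 + 8*(13/5 - 6/5*(-19)) = -16 + 8*(13/5 + 114/5) = -16 + 8*(127/5) = -16 + 1016/5 = 936/5 ≈ 187.20)
(1173 - 1701)/(S + A) = (1173 - 1701)/(4043 + 936/5) = -528/21151/5 = -528*5/21151 = -2640/21151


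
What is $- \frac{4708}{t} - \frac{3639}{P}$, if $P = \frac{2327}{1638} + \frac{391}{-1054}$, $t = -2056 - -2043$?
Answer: $- \frac{82739171}{26650} \approx -3104.7$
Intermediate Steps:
$t = -13$ ($t = -2056 + 2043 = -13$)
$P = \frac{2050}{1953}$ ($P = 2327 \cdot \frac{1}{1638} + 391 \left(- \frac{1}{1054}\right) = \frac{179}{126} - \frac{23}{62} = \frac{2050}{1953} \approx 1.0497$)
$- \frac{4708}{t} - \frac{3639}{P} = - \frac{4708}{-13} - \frac{3639}{\frac{2050}{1953}} = \left(-4708\right) \left(- \frac{1}{13}\right) - \frac{7106967}{2050} = \frac{4708}{13} - \frac{7106967}{2050} = - \frac{82739171}{26650}$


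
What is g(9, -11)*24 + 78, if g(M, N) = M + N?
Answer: 30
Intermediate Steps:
g(9, -11)*24 + 78 = (9 - 11)*24 + 78 = -2*24 + 78 = -48 + 78 = 30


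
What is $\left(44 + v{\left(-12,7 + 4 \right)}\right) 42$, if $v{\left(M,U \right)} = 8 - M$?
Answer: $2688$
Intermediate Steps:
$\left(44 + v{\left(-12,7 + 4 \right)}\right) 42 = \left(44 + \left(8 - -12\right)\right) 42 = \left(44 + \left(8 + 12\right)\right) 42 = \left(44 + 20\right) 42 = 64 \cdot 42 = 2688$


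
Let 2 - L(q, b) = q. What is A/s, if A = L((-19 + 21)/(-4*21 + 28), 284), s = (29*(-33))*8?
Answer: -19/71456 ≈ -0.00026590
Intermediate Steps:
s = -7656 (s = -957*8 = -7656)
L(q, b) = 2 - q
A = 57/28 (A = 2 - (-19 + 21)/(-4*21 + 28) = 2 - 2/(-84 + 28) = 2 - 2/(-56) = 2 - 2*(-1)/56 = 2 - 1*(-1/28) = 2 + 1/28 = 57/28 ≈ 2.0357)
A/s = (57/28)/(-7656) = (57/28)*(-1/7656) = -19/71456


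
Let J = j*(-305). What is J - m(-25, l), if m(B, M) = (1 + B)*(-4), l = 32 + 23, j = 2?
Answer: -706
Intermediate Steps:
l = 55
J = -610 (J = 2*(-305) = -610)
m(B, M) = -4 - 4*B
J - m(-25, l) = -610 - (-4 - 4*(-25)) = -610 - (-4 + 100) = -610 - 1*96 = -610 - 96 = -706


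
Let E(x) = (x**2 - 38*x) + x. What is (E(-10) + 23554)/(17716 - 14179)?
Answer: 8008/1179 ≈ 6.7922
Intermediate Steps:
E(x) = x**2 - 37*x
(E(-10) + 23554)/(17716 - 14179) = (-10*(-37 - 10) + 23554)/(17716 - 14179) = (-10*(-47) + 23554)/3537 = (470 + 23554)*(1/3537) = 24024*(1/3537) = 8008/1179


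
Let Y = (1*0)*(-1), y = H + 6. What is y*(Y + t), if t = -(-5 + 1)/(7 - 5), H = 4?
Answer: 20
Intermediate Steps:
y = 10 (y = 4 + 6 = 10)
t = 2 (t = -(-4)/2 = -1*(-2) = 2)
Y = 0 (Y = 0*(-1) = 0)
y*(Y + t) = 10*(0 + 2) = 10*2 = 20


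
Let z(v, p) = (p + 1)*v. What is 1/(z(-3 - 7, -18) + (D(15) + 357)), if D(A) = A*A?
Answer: 1/752 ≈ 0.0013298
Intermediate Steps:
D(A) = A²
z(v, p) = v*(1 + p) (z(v, p) = (1 + p)*v = v*(1 + p))
1/(z(-3 - 7, -18) + (D(15) + 357)) = 1/((-3 - 7)*(1 - 18) + (15² + 357)) = 1/(-10*(-17) + (225 + 357)) = 1/(170 + 582) = 1/752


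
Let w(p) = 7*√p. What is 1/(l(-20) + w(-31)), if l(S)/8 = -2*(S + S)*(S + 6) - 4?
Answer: -8992/80857583 - 7*I*√31/80857583 ≈ -0.00011121 - 4.8201e-7*I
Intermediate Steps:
l(S) = -32 - 32*S*(6 + S) (l(S) = 8*(-2*(S + S)*(S + 6) - 4) = 8*(-2*2*S*(6 + S) - 4) = 8*(-4*S*(6 + S) - 4) = 8*(-4 - 4*S*(6 + S)) = -32 - 32*S*(6 + S))
1/(l(-20) + w(-31)) = 1/((-32 - 192*(-20) - 32*(-20)²) + 7*√(-31)) = 1/((-32 + 3840 - 32*400) + 7*(I*√31)) = 1/((-32 + 3840 - 12800) + 7*I*√31) = 1/(-8992 + 7*I*√31)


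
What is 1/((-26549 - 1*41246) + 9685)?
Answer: -1/58110 ≈ -1.7209e-5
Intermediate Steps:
1/((-26549 - 1*41246) + 9685) = 1/((-26549 - 41246) + 9685) = 1/(-67795 + 9685) = 1/(-58110) = -1/58110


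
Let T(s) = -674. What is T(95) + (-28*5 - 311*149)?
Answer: -47153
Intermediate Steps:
T(95) + (-28*5 - 311*149) = -674 + (-28*5 - 311*149) = -674 + (-140 - 46339) = -674 - 46479 = -47153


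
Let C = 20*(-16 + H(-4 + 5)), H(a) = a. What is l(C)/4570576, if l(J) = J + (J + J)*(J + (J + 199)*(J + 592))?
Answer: 4468725/1142644 ≈ 3.9109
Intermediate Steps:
C = -300 (C = 20*(-16 + (-4 + 5)) = 20*(-16 + 1) = 20*(-15) = -300)
l(J) = J + 2*J*(J + (199 + J)*(592 + J)) (l(J) = J + (2*J)*(J + (199 + J)*(592 + J)) = J + 2*J*(J + (199 + J)*(592 + J)))
l(C)/4570576 = -300*(235617 + 2*(-300)² + 1584*(-300))/4570576 = -300*(235617 + 2*90000 - 475200)*(1/4570576) = -300*(235617 + 180000 - 475200)*(1/4570576) = -300*(-59583)*(1/4570576) = 17874900*(1/4570576) = 4468725/1142644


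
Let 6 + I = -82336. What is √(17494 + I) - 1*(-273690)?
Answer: 273690 + 4*I*√4053 ≈ 2.7369e+5 + 254.65*I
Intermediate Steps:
I = -82342 (I = -6 - 82336 = -82342)
√(17494 + I) - 1*(-273690) = √(17494 - 82342) - 1*(-273690) = √(-64848) + 273690 = 4*I*√4053 + 273690 = 273690 + 4*I*√4053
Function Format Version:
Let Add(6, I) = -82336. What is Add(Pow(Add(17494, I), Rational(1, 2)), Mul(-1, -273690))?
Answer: Add(273690, Mul(4, I, Pow(4053, Rational(1, 2)))) ≈ Add(2.7369e+5, Mul(254.65, I))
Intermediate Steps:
I = -82342 (I = Add(-6, -82336) = -82342)
Add(Pow(Add(17494, I), Rational(1, 2)), Mul(-1, -273690)) = Add(Pow(Add(17494, -82342), Rational(1, 2)), Mul(-1, -273690)) = Add(Pow(-64848, Rational(1, 2)), 273690) = Add(Mul(4, I, Pow(4053, Rational(1, 2))), 273690) = Add(273690, Mul(4, I, Pow(4053, Rational(1, 2))))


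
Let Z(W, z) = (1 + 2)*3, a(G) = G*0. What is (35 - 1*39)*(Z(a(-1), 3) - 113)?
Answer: 416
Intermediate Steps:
a(G) = 0
Z(W, z) = 9 (Z(W, z) = 3*3 = 9)
(35 - 1*39)*(Z(a(-1), 3) - 113) = (35 - 1*39)*(9 - 113) = (35 - 39)*(-104) = -4*(-104) = 416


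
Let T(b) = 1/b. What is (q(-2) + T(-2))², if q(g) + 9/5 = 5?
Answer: 729/100 ≈ 7.2900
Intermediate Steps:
q(g) = 16/5 (q(g) = -9/5 + 5 = 16/5)
T(b) = 1/b
(q(-2) + T(-2))² = (16/5 + 1/(-2))² = (16/5 - ½)² = (27/10)² = 729/100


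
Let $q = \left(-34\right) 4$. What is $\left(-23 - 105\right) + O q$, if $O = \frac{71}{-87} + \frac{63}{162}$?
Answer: $- \frac{18244}{261} \approx -69.9$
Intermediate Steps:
$O = - \frac{223}{522}$ ($O = 71 \left(- \frac{1}{87}\right) + 63 \cdot \frac{1}{162} = - \frac{71}{87} + \frac{7}{18} = - \frac{223}{522} \approx -0.4272$)
$q = -136$
$\left(-23 - 105\right) + O q = \left(-23 - 105\right) - - \frac{15164}{261} = \left(-23 - 105\right) + \frac{15164}{261} = -128 + \frac{15164}{261} = - \frac{18244}{261}$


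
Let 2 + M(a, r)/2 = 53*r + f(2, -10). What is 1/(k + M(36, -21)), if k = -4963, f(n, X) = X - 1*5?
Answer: -1/7223 ≈ -0.00013845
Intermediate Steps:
f(n, X) = -5 + X (f(n, X) = X - 5 = -5 + X)
M(a, r) = -34 + 106*r (M(a, r) = -4 + 2*(53*r + (-5 - 10)) = -4 + 2*(53*r - 15) = -4 + 2*(-15 + 53*r) = -4 + (-30 + 106*r) = -34 + 106*r)
1/(k + M(36, -21)) = 1/(-4963 + (-34 + 106*(-21))) = 1/(-4963 + (-34 - 2226)) = 1/(-4963 - 2260) = 1/(-7223) = -1/7223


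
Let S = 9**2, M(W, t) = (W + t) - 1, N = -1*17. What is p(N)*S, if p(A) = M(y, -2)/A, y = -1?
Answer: 324/17 ≈ 19.059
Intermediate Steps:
N = -17
M(W, t) = -1 + W + t
S = 81
p(A) = -4/A (p(A) = (-1 - 1 - 2)/A = -4/A)
p(N)*S = -4/(-17)*81 = -4*(-1/17)*81 = (4/17)*81 = 324/17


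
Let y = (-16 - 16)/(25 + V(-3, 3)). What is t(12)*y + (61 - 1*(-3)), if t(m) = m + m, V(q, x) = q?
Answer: 320/11 ≈ 29.091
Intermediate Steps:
t(m) = 2*m
y = -16/11 (y = (-16 - 16)/(25 - 3) = -32/22 = -32*1/22 = -16/11 ≈ -1.4545)
t(12)*y + (61 - 1*(-3)) = (2*12)*(-16/11) + (61 - 1*(-3)) = 24*(-16/11) + (61 + 3) = -384/11 + 64 = 320/11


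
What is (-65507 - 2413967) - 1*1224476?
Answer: -3703950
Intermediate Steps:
(-65507 - 2413967) - 1*1224476 = -2479474 - 1224476 = -3703950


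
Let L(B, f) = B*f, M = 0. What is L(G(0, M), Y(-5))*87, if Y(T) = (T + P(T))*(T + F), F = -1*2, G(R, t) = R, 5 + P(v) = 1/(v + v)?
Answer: 0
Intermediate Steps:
P(v) = -5 + 1/(2*v) (P(v) = -5 + 1/(v + v) = -5 + 1/(2*v))
F = -2
Y(T) = (-2 + T)*(-5 + T + 1/(2*T)) (Y(T) = (T + (-5 + 1/(2*T)))*(T - 2) = (-5 + T + 1/(2*T))*(-2 + T) = (-2 + T)*(-5 + T + 1/(2*T)))
L(G(0, M), Y(-5))*87 = (0*(21/2 + (-5)**2 - 1/(-5) - 7*(-5)))*87 = (0*(21/2 + 25 - 1*(-1/5) + 35))*87 = (0*(21/2 + 25 + 1/5 + 35))*87 = (0*(707/10))*87 = 0*87 = 0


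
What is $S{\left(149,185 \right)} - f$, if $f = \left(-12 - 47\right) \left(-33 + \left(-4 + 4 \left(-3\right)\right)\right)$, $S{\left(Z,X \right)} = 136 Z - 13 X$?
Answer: $14968$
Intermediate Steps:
$S{\left(Z,X \right)} = - 13 X + 136 Z$
$f = 2891$ ($f = - 59 \left(-33 - 16\right) = \left(-59\right) \left(-49\right) = 2891$)
$S{\left(149,185 \right)} - f = \left(\left(-13\right) 185 + 136 \cdot 149\right) - 2891 = \left(-2405 + 20264\right) - 2891 = 17859 - 2891 = 14968$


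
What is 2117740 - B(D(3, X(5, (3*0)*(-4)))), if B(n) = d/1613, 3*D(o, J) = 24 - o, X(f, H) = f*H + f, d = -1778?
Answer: 3415916398/1613 ≈ 2.1177e+6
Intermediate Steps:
X(f, H) = f + H*f (X(f, H) = H*f + f = f + H*f)
D(o, J) = 8 - o/3 (D(o, J) = (24 - o)/3 = 8 - o/3)
B(n) = -1778/1613
2117740 - B(D(3, X(5, (3*0)*(-4)))) = 2117740 - 1*(-1778/1613) = 2117740 + 1778/1613 = 3415916398/1613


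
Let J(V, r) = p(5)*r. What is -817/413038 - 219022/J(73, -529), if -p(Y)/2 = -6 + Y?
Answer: 45231772225/218497102 ≈ 207.01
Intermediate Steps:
p(Y) = 12 - 2*Y (p(Y) = -2*(-6 + Y) = 12 - 2*Y)
J(V, r) = 2*r (J(V, r) = (12 - 2*5)*r = (12 - 10)*r = 2*r)
-817/413038 - 219022/J(73, -529) = -817/413038 - 219022/(2*(-529)) = -817*1/413038 - 219022/(-1058) = -817/413038 - 219022*(-1/1058) = -817/413038 + 109511/529 = 45231772225/218497102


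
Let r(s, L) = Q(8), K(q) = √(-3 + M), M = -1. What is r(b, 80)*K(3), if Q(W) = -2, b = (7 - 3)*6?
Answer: -4*I ≈ -4.0*I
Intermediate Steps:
K(q) = 2*I (K(q) = √(-3 - 1) = √(-4) = 2*I)
b = 24 (b = 4*6 = 24)
r(s, L) = -2
r(b, 80)*K(3) = -4*I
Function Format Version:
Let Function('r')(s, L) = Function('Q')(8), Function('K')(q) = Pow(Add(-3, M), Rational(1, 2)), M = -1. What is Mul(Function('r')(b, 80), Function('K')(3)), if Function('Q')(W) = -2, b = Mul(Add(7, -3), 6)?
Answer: Mul(-4, I) ≈ Mul(-4.0000, I)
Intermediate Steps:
Function('K')(q) = Mul(2, I) (Function('K')(q) = Pow(Add(-3, -1), Rational(1, 2)) = Pow(-4, Rational(1, 2)) = Mul(2, I))
b = 24 (b = Mul(4, 6) = 24)
Function('r')(s, L) = -2
Mul(Function('r')(b, 80), Function('K')(3)) = Mul(-2, Mul(2, I)) = Mul(-4, I)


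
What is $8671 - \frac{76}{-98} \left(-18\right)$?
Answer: $\frac{424195}{49} \approx 8657.0$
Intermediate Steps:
$8671 - \frac{76}{-98} \left(-18\right) = 8671 - 76 \left(- \frac{1}{98}\right) \left(-18\right) = 8671 - \left(- \frac{38}{49}\right) \left(-18\right) = 8671 - \frac{684}{49} = \frac{424195}{49}$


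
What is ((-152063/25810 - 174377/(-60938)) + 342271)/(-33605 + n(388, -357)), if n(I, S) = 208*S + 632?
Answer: -44860200872138/14054234991635 ≈ -3.1919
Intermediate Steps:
n(I, S) = 632 + 208*S
((-152063/25810 - 174377/(-60938)) + 342271)/(-33605 + n(388, -357)) = ((-152063/25810 - 174377/(-60938)) + 342271)/(-33605 + (632 + 208*(-357))) = ((-152063*1/25810 - 174377*(-1/60938)) + 342271)/(-33605 + (632 - 74256)) = ((-152063/25810 + 174377/60938) + 342271)/(-33605 - 73624) = (-1191436181/393202445 + 342271)/(-107229) = (134580602616414/393202445)*(-1/107229) = -44860200872138/14054234991635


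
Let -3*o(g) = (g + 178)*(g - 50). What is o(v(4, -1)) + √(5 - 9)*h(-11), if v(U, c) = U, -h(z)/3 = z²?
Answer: 8372/3 - 726*I ≈ 2790.7 - 726.0*I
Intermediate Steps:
h(z) = -3*z²
o(g) = -(-50 + g)*(178 + g)/3 (o(g) = -(g + 178)*(g - 50)/3 = -(178 + g)*(-50 + g)/3 = -(-50 + g)*(178 + g)/3)
o(v(4, -1)) + √(5 - 9)*h(-11) = (8900/3 - 128/3*4 - ⅓*4²) + √(5 - 9)*(-3*(-11)²) = (8900/3 - 512/3 - ⅓*16) + √(-4)*(-3*121) = (8900/3 - 512/3 - 16/3) + (2*I)*(-363) = 8372/3 - 726*I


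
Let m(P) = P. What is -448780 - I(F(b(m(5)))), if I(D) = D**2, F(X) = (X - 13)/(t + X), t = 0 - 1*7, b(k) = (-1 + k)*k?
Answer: -75843869/169 ≈ -4.4878e+5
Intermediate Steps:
b(k) = k*(-1 + k)
t = -7 (t = 0 - 7 = -7)
F(X) = (-13 + X)/(-7 + X) (F(X) = (X - 13)/(-7 + X) = (-13 + X)/(-7 + X))
-448780 - I(F(b(m(5)))) = -448780 - ((-13 + 5*(-1 + 5))/(-7 + 5*(-1 + 5)))**2 = -448780 - ((-13 + 5*4)/(-7 + 5*4))**2 = -448780 - ((-13 + 20)/(-7 + 20))**2 = -448780 - (7/13)**2 = -448780 - 1*49/169 = -448780 - 49/169 = -75843869/169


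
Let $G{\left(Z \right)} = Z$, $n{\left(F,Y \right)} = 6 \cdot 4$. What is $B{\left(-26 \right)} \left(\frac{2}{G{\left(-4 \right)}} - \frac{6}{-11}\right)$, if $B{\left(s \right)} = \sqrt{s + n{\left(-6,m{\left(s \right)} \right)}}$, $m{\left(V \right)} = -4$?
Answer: $\frac{i \sqrt{2}}{22} \approx 0.064282 i$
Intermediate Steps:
$n{\left(F,Y \right)} = 24$
$B{\left(s \right)} = \sqrt{24 + s}$ ($B{\left(s \right)} = \sqrt{s + 24} = \sqrt{24 + s}$)
$B{\left(-26 \right)} \left(\frac{2}{G{\left(-4 \right)}} - \frac{6}{-11}\right) = \sqrt{24 - 26} \left(\frac{2}{-4} - \frac{6}{-11}\right) = \sqrt{-2} \left(2 \left(- \frac{1}{4}\right) - - \frac{6}{11}\right) = i \sqrt{2} \left(- \frac{1}{2} + \frac{6}{11}\right) = i \sqrt{2} \cdot \frac{1}{22} = \frac{i \sqrt{2}}{22}$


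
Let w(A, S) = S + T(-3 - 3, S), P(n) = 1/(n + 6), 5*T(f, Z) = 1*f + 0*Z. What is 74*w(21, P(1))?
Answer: -2738/35 ≈ -78.229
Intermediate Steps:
T(f, Z) = f/5 (T(f, Z) = (1*f + 0*Z)/5 = (f + 0)/5 = f/5)
P(n) = 1/(6 + n)
w(A, S) = -6/5 + S (w(A, S) = S + (-3 - 3)/5 = S + (⅕)*(-6) = S - 6/5 = -6/5 + S)
74*w(21, P(1)) = 74*(-6/5 + 1/(6 + 1)) = 74*(-6/5 + 1/7) = 74*(-6/5 + ⅐) = 74*(-37/35) = -2738/35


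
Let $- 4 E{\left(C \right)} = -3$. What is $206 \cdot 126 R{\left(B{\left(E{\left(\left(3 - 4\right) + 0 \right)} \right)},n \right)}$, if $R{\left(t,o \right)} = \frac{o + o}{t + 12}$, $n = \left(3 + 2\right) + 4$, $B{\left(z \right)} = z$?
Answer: $\frac{622944}{17} \approx 36644.0$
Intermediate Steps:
$E{\left(C \right)} = \frac{3}{4}$ ($E{\left(C \right)} = \left(- \frac{1}{4}\right) \left(-3\right) = \frac{3}{4}$)
$n = 9$ ($n = 5 + 4 = 9$)
$R{\left(t,o \right)} = \frac{2 o}{12 + t}$
$206 \cdot 126 R{\left(B{\left(E{\left(\left(3 - 4\right) + 0 \right)} \right)},n \right)} = 206 \cdot 126 \cdot 2 \cdot 9 \frac{1}{12 + \frac{3}{4}} = 206 \cdot 126 \cdot 2 \cdot 9 \frac{1}{\frac{51}{4}} = 206 \cdot 126 \cdot 2 \cdot 9 \cdot \frac{4}{51} = 206 \cdot 126 \cdot \frac{24}{17} = 206 \cdot \frac{3024}{17} = \frac{622944}{17}$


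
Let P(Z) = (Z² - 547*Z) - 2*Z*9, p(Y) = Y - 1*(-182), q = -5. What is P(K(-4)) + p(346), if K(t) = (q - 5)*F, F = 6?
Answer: 38028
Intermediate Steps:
K(t) = -60 (K(t) = (-5 - 5)*6 = -10*6 = -60)
p(Y) = 182 + Y (p(Y) = Y + 182 = 182 + Y)
P(Z) = Z² - 565*Z (P(Z) = (Z² - 547*Z) - 18*Z = Z² - 565*Z)
P(K(-4)) + p(346) = -60*(-565 - 60) + (182 + 346) = -60*(-625) + 528 = 37500 + 528 = 38028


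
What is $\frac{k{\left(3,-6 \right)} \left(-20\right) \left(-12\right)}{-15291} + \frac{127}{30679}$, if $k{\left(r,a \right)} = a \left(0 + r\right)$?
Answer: $\frac{14941693}{52123621} \approx 0.28666$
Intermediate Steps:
$k{\left(r,a \right)} = a r$
$\frac{k{\left(3,-6 \right)} \left(-20\right) \left(-12\right)}{-15291} + \frac{127}{30679} = \frac{\left(-6\right) 3 \left(-20\right) \left(-12\right)}{-15291} + \frac{127}{30679} = \left(-18\right) \left(-20\right) \left(-12\right) \left(- \frac{1}{15291}\right) + 127 \cdot \frac{1}{30679} = 360 \left(-12\right) \left(- \frac{1}{15291}\right) + \frac{127}{30679} = \left(-4320\right) \left(- \frac{1}{15291}\right) + \frac{127}{30679} = \frac{480}{1699} + \frac{127}{30679} = \frac{14941693}{52123621}$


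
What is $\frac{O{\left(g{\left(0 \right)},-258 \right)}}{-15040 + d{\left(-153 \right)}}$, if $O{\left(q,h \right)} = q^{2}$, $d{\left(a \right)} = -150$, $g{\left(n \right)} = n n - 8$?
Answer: $- \frac{32}{7595} \approx -0.0042133$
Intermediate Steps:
$g{\left(n \right)} = -8 + n^{2}$ ($g{\left(n \right)} = n^{2} - 8 = -8 + n^{2}$)
$\frac{O{\left(g{\left(0 \right)},-258 \right)}}{-15040 + d{\left(-153 \right)}} = \frac{\left(-8 + 0^{2}\right)^{2}}{-15040 - 150} = \frac{\left(-8 + 0\right)^{2}}{-15190} = \left(-8\right)^{2} \left(- \frac{1}{15190}\right) = 64 \left(- \frac{1}{15190}\right) = - \frac{32}{7595}$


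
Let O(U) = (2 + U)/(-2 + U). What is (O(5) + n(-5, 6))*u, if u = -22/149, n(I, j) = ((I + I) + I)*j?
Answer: 5786/447 ≈ 12.944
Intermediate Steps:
n(I, j) = 3*I*j (n(I, j) = (2*I + I)*j = (3*I)*j = 3*I*j)
u = -22/149 (u = -22*1/149 = -22/149 ≈ -0.14765)
O(U) = (2 + U)/(-2 + U)
(O(5) + n(-5, 6))*u = ((2 + 5)/(-2 + 5) + 3*(-5)*6)*(-22/149) = (7/3 - 90)*(-22/149) = -263/3*(-22/149) = 5786/447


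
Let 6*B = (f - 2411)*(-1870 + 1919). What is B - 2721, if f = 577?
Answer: -53096/3 ≈ -17699.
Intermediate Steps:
B = -44933/3 (B = ((577 - 2411)*(-1870 + 1919))/6 = (-1834*49)/6 = (⅙)*(-89866) = -44933/3 ≈ -14978.)
B - 2721 = -44933/3 - 2721 = -53096/3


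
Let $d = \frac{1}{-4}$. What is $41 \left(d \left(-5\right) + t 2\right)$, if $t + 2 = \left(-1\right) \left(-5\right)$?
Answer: $\frac{1189}{4} \approx 297.25$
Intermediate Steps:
$t = 3$ ($t = -2 - -5 = -2 + 5 = 3$)
$d = - \frac{1}{4} \approx -0.25$
$41 \left(d \left(-5\right) + t 2\right) = 41 \left(\left(- \frac{1}{4}\right) \left(-5\right) + 3 \cdot 2\right) = 41 \left(\frac{5}{4} + 6\right) = 41 \cdot \frac{29}{4} = \frac{1189}{4}$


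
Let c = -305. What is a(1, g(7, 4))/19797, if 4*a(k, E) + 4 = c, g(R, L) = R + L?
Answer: -103/26396 ≈ -0.0039021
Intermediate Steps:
g(R, L) = L + R
a(k, E) = -309/4 (a(k, E) = -1 + (¼)*(-305) = -1 - 305/4 = -309/4)
a(1, g(7, 4))/19797 = -309/4/19797 = -309/4*1/19797 = -103/26396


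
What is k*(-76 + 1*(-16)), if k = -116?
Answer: 10672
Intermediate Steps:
k*(-76 + 1*(-16)) = -116*(-76 + 1*(-16)) = -116*(-76 - 16) = -116*(-92) = 10672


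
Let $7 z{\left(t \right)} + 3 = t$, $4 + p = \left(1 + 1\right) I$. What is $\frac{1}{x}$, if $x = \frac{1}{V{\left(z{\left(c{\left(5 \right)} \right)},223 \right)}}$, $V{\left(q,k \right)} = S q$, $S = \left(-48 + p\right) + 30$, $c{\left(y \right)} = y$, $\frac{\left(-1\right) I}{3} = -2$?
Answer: $- \frac{20}{7} \approx -2.8571$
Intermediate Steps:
$I = 6$ ($I = \left(-3\right) \left(-2\right) = 6$)
$p = 8$ ($p = -4 + \left(1 + 1\right) 6 = -4 + 2 \cdot 6 = -4 + 12 = 8$)
$S = -10$ ($S = \left(-48 + 8\right) + 30 = -40 + 30 = -10$)
$z{\left(t \right)} = - \frac{3}{7} + \frac{t}{7}$
$V{\left(q,k \right)} = - 10 q$
$x = - \frac{7}{20}$ ($x = \frac{1}{\left(-10\right) \left(- \frac{3}{7} + \frac{1}{7} \cdot 5\right)} = \frac{1}{\left(-10\right) \left(- \frac{3}{7} + \frac{5}{7}\right)} = \frac{1}{\left(-10\right) \frac{2}{7}} = \frac{1}{- \frac{20}{7}} = - \frac{7}{20} \approx -0.35$)
$\frac{1}{x} = \frac{1}{- \frac{7}{20}} = - \frac{20}{7}$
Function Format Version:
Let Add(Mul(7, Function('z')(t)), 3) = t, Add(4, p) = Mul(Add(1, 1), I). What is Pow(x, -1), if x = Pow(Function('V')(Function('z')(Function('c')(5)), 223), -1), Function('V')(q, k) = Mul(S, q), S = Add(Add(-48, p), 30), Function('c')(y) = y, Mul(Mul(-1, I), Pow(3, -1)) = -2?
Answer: Rational(-20, 7) ≈ -2.8571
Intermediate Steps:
I = 6 (I = Mul(-3, -2) = 6)
p = 8 (p = Add(-4, Mul(Add(1, 1), 6)) = Add(-4, Mul(2, 6)) = Add(-4, 12) = 8)
S = -10 (S = Add(Add(-48, 8), 30) = Add(-40, 30) = -10)
Function('z')(t) = Add(Rational(-3, 7), Mul(Rational(1, 7), t))
Function('V')(q, k) = Mul(-10, q)
x = Rational(-7, 20) (x = Pow(Mul(-10, Add(Rational(-3, 7), Mul(Rational(1, 7), 5))), -1) = Pow(Mul(-10, Add(Rational(-3, 7), Rational(5, 7))), -1) = Pow(Mul(-10, Rational(2, 7)), -1) = Pow(Rational(-20, 7), -1) = Rational(-7, 20) ≈ -0.35000)
Pow(x, -1) = Pow(Rational(-7, 20), -1) = Rational(-20, 7)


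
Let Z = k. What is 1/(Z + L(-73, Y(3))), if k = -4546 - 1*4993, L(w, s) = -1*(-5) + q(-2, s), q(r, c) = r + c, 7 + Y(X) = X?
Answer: -1/9540 ≈ -0.00010482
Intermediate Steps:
Y(X) = -7 + X
q(r, c) = c + r
L(w, s) = 3 + s (L(w, s) = -1*(-5) + (s - 2) = 5 + (-2 + s) = 3 + s)
k = -9539 (k = -4546 - 4993 = -9539)
Z = -9539
1/(Z + L(-73, Y(3))) = 1/(-9539 + (3 + (-7 + 3))) = 1/(-9539 + (3 - 4)) = 1/(-9539 - 1) = 1/(-9540) = -1/9540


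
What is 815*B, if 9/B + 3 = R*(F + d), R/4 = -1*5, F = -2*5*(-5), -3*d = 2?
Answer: -22005/2969 ≈ -7.4116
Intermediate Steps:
d = -⅔ (d = -⅓*2 = -⅔ ≈ -0.66667)
F = 50 (F = -10*(-5) = 50)
R = -20 (R = 4*(-1*5) = 4*(-5) = -20)
B = -27/2969 (B = 9/(-3 - 20*(50 - ⅔)) = 9/(-3 - 20*148/3) = 9/(-3 - 2960/3) = 9/(-2969/3) = 9*(-3/2969) = -27/2969 ≈ -0.0090940)
815*B = 815*(-27/2969) = -22005/2969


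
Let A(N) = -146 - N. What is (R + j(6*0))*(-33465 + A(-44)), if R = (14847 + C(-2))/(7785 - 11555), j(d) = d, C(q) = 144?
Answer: 503202897/3770 ≈ 1.3348e+5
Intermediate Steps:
R = -14991/3770 (R = (14847 + 144)/(7785 - 11555) = 14991/(-3770) = 14991*(-1/3770) = -14991/3770 ≈ -3.9764)
(R + j(6*0))*(-33465 + A(-44)) = (-14991/3770 + 6*0)*(-33465 + (-146 - 1*(-44))) = (-14991/3770 + 0)*(-33465 + (-146 + 44)) = -14991*(-33465 - 102)/3770 = -14991/3770*(-33567) = 503202897/3770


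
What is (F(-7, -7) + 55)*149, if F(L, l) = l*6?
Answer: 1937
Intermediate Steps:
F(L, l) = 6*l
(F(-7, -7) + 55)*149 = (6*(-7) + 55)*149 = (-42 + 55)*149 = 13*149 = 1937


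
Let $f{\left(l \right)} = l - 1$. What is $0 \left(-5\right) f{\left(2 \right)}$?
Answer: $0$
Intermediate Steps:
$f{\left(l \right)} = -1 + l$ ($f{\left(l \right)} = l - 1 = -1 + l$)
$0 \left(-5\right) f{\left(2 \right)} = 0 \left(-5\right) \left(-1 + 2\right) = 0 \cdot 1 = 0$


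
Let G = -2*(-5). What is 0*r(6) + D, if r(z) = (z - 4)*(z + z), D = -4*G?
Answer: -40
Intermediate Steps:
G = 10
D = -40 (D = -4*10 = -40)
r(z) = 2*z*(-4 + z) (r(z) = (-4 + z)*(2*z) = 2*z*(-4 + z))
0*r(6) + D = 0*(2*6*(-4 + 6)) - 40 = 0*(2*6*2) - 40 = 0*24 - 40 = 0 - 40 = -40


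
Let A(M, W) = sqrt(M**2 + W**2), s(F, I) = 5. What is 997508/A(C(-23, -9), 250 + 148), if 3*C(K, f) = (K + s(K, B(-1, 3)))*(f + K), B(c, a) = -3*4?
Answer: 498754*sqrt(48817)/48817 ≈ 2257.4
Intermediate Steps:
B(c, a) = -12
C(K, f) = (5 + K)*(K + f)/3 (C(K, f) = ((K + 5)*(f + K))/3 = ((5 + K)*(K + f))/3 = (5 + K)*(K + f)/3)
997508/A(C(-23, -9), 250 + 148) = 997508/(sqrt(((1/3)*(-23)**2 + (5/3)*(-23) + (5/3)*(-9) + (1/3)*(-23)*(-9))**2 + (250 + 148)**2)) = 997508/(sqrt(((1/3)*529 - 115/3 - 15 + 69)**2 + 398**2)) = 997508/(sqrt((529/3 - 115/3 - 15 + 69)**2 + 158404)) = 997508/(sqrt(192**2 + 158404)) = 997508/(sqrt(36864 + 158404)) = 997508/(sqrt(195268)) = 997508/((2*sqrt(48817))) = 997508*(sqrt(48817)/97634) = 498754*sqrt(48817)/48817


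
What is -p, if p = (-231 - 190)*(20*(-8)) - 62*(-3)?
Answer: -67546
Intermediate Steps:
p = 67546 (p = -421*(-160) + 186 = 67360 + 186 = 67546)
-p = -1*67546 = -67546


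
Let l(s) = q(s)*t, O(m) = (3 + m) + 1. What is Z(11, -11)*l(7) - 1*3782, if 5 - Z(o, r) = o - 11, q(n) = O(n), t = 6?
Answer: -3452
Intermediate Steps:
O(m) = 4 + m
q(n) = 4 + n
l(s) = 24 + 6*s (l(s) = (4 + s)*6 = 24 + 6*s)
Z(o, r) = 16 - o (Z(o, r) = 5 - (o - 11) = 5 - (-11 + o) = 5 + (11 - o) = 16 - o)
Z(11, -11)*l(7) - 1*3782 = (16 - 1*11)*(24 + 6*7) - 1*3782 = (16 - 11)*(24 + 42) - 3782 = 5*66 - 3782 = 330 - 3782 = -3452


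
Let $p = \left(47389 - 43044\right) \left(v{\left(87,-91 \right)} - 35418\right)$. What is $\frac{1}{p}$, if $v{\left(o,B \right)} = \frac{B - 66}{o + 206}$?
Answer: $- \frac{293}{45090806695} \approx -6.498 \cdot 10^{-9}$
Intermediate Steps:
$v{\left(o,B \right)} = \frac{-66 + B}{206 + o}$
$p = - \frac{45090806695}{293}$ ($p = \left(47389 - 43044\right) \left(\frac{-66 - 91}{206 + 87} - 35418\right) = 4345 \left(\frac{1}{293} \left(-157\right) - 35418\right) = 4345 \left(- \frac{157}{293} - 35418\right) = 4345 \left(- \frac{10377631}{293}\right) = - \frac{45090806695}{293} \approx -1.5389 \cdot 10^{8}$)
$\frac{1}{p} = \frac{1}{- \frac{45090806695}{293}} = - \frac{293}{45090806695}$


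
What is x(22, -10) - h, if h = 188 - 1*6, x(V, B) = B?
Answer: -192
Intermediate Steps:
h = 182 (h = 188 - 6 = 182)
x(22, -10) - h = -10 - 1*182 = -10 - 182 = -192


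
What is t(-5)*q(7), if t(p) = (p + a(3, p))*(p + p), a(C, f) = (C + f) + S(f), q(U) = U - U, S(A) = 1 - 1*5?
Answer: 0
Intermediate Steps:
S(A) = -4 (S(A) = 1 - 5 = -4)
q(U) = 0
a(C, f) = -4 + C + f (a(C, f) = (C + f) - 4 = -4 + C + f)
t(p) = 2*p*(-1 + 2*p) (t(p) = (p + (-4 + 3 + p))*(p + p) = (p + (-1 + p))*(2*p) = (-1 + 2*p)*(2*p) = 2*p*(-1 + 2*p))
t(-5)*q(7) = (2*(-5)*(-1 + 2*(-5)))*0 = (2*(-5)*(-1 - 10))*0 = (2*(-5)*(-11))*0 = 110*0 = 0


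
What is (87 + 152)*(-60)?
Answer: -14340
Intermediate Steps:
(87 + 152)*(-60) = 239*(-60) = -14340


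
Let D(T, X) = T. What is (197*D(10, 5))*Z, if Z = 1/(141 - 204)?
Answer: -1970/63 ≈ -31.270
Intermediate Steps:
Z = -1/63 (Z = 1/(-63) = -1/63 ≈ -0.015873)
(197*D(10, 5))*Z = (197*10)*(-1/63) = 1970*(-1/63) = -1970/63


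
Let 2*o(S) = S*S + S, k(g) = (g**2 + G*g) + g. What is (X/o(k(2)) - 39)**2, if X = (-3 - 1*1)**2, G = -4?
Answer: 529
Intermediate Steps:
X = 16 (X = (-3 - 1)**2 = (-4)**2 = 16)
k(g) = g**2 - 3*g (k(g) = (g**2 - 4*g) + g = g**2 - 3*g)
o(S) = S/2 + S**2/2 (o(S) = (S*S + S)/2 = (S**2 + S)/2 = (S + S**2)/2 = S/2 + S**2/2)
(X/o(k(2)) - 39)**2 = (16/(((2*(-3 + 2))*(1 + 2*(-3 + 2))/2)) - 39)**2 = (16/(((2*(-1))*(1 + 2*(-1))/2)) - 39)**2 = (16/(((1/2)*(-2)*(1 - 2))) - 39)**2 = (16/(((1/2)*(-2)*(-1))) - 39)**2 = (16/1 - 39)**2 = (16*1 - 39)**2 = (16 - 39)**2 = (-23)**2 = 529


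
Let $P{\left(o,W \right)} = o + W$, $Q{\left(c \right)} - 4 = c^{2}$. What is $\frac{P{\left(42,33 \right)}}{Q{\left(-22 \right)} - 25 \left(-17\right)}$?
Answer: $\frac{75}{913} \approx 0.082147$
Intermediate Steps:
$Q{\left(c \right)} = 4 + c^{2}$
$P{\left(o,W \right)} = W + o$
$\frac{P{\left(42,33 \right)}}{Q{\left(-22 \right)} - 25 \left(-17\right)} = \frac{33 + 42}{\left(4 + \left(-22\right)^{2}\right) - 25 \left(-17\right)} = \frac{75}{\left(4 + 484\right) - -425} = \frac{75}{488 + 425} = \frac{75}{913}$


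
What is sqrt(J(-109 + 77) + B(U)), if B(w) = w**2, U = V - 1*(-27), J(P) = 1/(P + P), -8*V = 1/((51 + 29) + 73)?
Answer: 5*sqrt(2730202)/306 ≈ 26.999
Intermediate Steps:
V = -1/1224 (V = -1/(8*((51 + 29) + 73)) = -1/(8*(80 + 73)) = -1/8/153 = -1/8*1/153 = -1/1224 ≈ -0.00081699)
J(P) = 1/(2*P)
U = 33047/1224 (U = -1/1224 - 1*(-27) = -1/1224 + 27 = 33047/1224 ≈ 26.999)
sqrt(J(-109 + 77) + B(U)) = sqrt(1/(2*(-109 + 77)) + (33047/1224)**2) = sqrt((1/2)/(-32) + 1092104209/1498176) = sqrt((1/2)*(-1/32) + 1092104209/1498176) = sqrt(-1/64 + 1092104209/1498176) = sqrt(34127525/46818) = 5*sqrt(2730202)/306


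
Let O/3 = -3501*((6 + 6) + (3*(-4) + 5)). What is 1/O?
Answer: -1/52515 ≈ -1.9042e-5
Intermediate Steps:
O = -52515 (O = 3*(-3501*((6 + 6) + (3*(-4) + 5))) = 3*(-3501*(12 + (-12 + 5))) = 3*(-3501*(12 - 7)) = 3*(-3501*5) = 3*(-17505) = -52515)
1/O = 1/(-52515) = -1/52515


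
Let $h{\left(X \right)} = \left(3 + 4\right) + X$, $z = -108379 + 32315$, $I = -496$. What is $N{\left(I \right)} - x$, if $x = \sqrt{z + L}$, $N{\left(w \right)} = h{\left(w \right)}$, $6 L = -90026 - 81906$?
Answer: $-489 - \frac{i \sqrt{942474}}{3} \approx -489.0 - 323.6 i$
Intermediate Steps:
$z = -76064$
$h{\left(X \right)} = 7 + X$
$L = - \frac{85966}{3}$ ($L = \frac{-90026 - 81906}{6} = \frac{1}{6} \left(-171932\right) = - \frac{85966}{3} \approx -28655.0$)
$N{\left(w \right)} = 7 + w$
$x = \frac{i \sqrt{942474}}{3}$ ($x = \sqrt{-76064 - \frac{85966}{3}} = \sqrt{- \frac{314158}{3}} = \frac{i \sqrt{942474}}{3} \approx 323.6 i$)
$N{\left(I \right)} - x = \left(7 - 496\right) - \frac{i \sqrt{942474}}{3} = -489 - \frac{i \sqrt{942474}}{3}$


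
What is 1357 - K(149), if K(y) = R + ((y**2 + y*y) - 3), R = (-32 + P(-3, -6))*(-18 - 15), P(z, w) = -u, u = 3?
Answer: -44197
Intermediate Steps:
P(z, w) = -3 (P(z, w) = -1*3 = -3)
R = 1155 (R = (-32 - 3)*(-18 - 15) = -35*(-33) = 1155)
K(y) = 1152 + 2*y**2 (K(y) = 1155 + ((y**2 + y*y) - 3) = 1155 + ((y**2 + y**2) - 3) = 1155 + (2*y**2 - 3) = 1155 + (-3 + 2*y**2) = 1152 + 2*y**2)
1357 - K(149) = 1357 - (1152 + 2*149**2) = 1357 - (1152 + 2*22201) = 1357 - (1152 + 44402) = 1357 - 1*45554 = 1357 - 45554 = -44197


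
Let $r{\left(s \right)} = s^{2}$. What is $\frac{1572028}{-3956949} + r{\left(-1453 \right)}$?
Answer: $\frac{8353944769313}{3956949} \approx 2.1112 \cdot 10^{6}$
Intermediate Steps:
$\frac{1572028}{-3956949} + r{\left(-1453 \right)} = \frac{1572028}{-3956949} + \left(-1453\right)^{2} = 1572028 \left(- \frac{1}{3956949}\right) + 2111209 = - \frac{1572028}{3956949} + 2111209 = \frac{8353944769313}{3956949}$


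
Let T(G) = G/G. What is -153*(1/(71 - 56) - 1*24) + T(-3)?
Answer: 18314/5 ≈ 3662.8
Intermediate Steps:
T(G) = 1
-153*(1/(71 - 56) - 1*24) + T(-3) = -153*(1/(71 - 56) - 1*24) + 1 = -153*(1/15 - 24) + 1 = -153*(-359/15) + 1 = 18309/5 + 1 = 18314/5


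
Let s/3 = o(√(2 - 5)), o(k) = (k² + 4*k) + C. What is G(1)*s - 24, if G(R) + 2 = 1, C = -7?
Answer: 6 - 12*I*√3 ≈ 6.0 - 20.785*I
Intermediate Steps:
G(R) = -1 (G(R) = -2 + 1 = -1)
o(k) = -7 + k² + 4*k (o(k) = (k² + 4*k) - 7 = -7 + k² + 4*k)
s = -30 + 12*I*√3 (s = 3*(-7 + (√(2 - 5))² + 4*√(2 - 5)) = 3*(-7 + (√(-3))² + 4*√(-3)) = 3*(-7 + (I*√3)² + 4*(I*√3)) = 3*(-7 - 3 + 4*I*√3) = 3*(-10 + 4*I*√3) = -30 + 12*I*√3 ≈ -30.0 + 20.785*I)
G(1)*s - 24 = -(-30 + 12*I*√3) - 24 = (30 - 12*I*√3) - 24 = 6 - 12*I*√3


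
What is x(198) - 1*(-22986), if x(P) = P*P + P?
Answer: 62388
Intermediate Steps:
x(P) = P + P² (x(P) = P² + P = P + P²)
x(198) - 1*(-22986) = 198*(1 + 198) - 1*(-22986) = 198*199 + 22986 = 39402 + 22986 = 62388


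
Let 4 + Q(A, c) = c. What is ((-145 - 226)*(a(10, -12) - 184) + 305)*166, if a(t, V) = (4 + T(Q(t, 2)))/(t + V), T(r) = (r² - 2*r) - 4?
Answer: 11628798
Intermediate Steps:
Q(A, c) = -4 + c
T(r) = -4 + r² - 2*r
a(t, V) = 8/(V + t) (a(t, V) = (4 + (-4 + (-4 + 2)² - 2*(-4 + 2)))/(t + V) = (4 + (-4 + (-2)² - 2*(-2)))/(V + t) = (4 + (-4 + 4 + 4))/(V + t) = (4 + 4)/(V + t) = 8/(V + t))
((-145 - 226)*(a(10, -12) - 184) + 305)*166 = ((-145 - 226)*(8/(-12 + 10) - 184) + 305)*166 = (-371*(8/(-2) - 184) + 305)*166 = (-371*(8*(-½) - 184) + 305)*166 = (-371*(-4 - 184) + 305)*166 = (-371*(-188) + 305)*166 = (69748 + 305)*166 = 70053*166 = 11628798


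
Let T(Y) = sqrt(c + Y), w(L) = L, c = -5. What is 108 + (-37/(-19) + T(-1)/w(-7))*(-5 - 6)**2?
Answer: 6529/19 - 121*I*sqrt(6)/7 ≈ 343.63 - 42.341*I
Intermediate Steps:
T(Y) = sqrt(-5 + Y)
108 + (-37/(-19) + T(-1)/w(-7))*(-5 - 6)**2 = 108 + (-37/(-19) + sqrt(-5 - 1)/(-7))*(-5 - 6)**2 = 108 + (-37*(-1/19) + sqrt(-6)*(-1/7))*(-11)**2 = 108 + (37/19 + (I*sqrt(6))*(-1/7))*121 = 108 + (37/19 - I*sqrt(6)/7)*121 = 108 + (4477/19 - 121*I*sqrt(6)/7) = 6529/19 - 121*I*sqrt(6)/7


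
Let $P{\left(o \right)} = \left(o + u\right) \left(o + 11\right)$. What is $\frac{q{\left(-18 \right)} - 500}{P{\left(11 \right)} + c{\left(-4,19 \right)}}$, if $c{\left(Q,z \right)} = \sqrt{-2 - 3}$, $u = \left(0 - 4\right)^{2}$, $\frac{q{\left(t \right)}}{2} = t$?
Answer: $- \frac{318384}{352841} + \frac{536 i \sqrt{5}}{352841} \approx -0.90234 + 0.0033968 i$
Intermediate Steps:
$q{\left(t \right)} = 2 t$
$u = 16$ ($u = \left(-4\right)^{2} = 16$)
$P{\left(o \right)} = \left(11 + o\right) \left(16 + o\right)$ ($P{\left(o \right)} = \left(o + 16\right) \left(o + 11\right) = \left(16 + o\right) \left(11 + o\right) = \left(11 + o\right) \left(16 + o\right)$)
$c{\left(Q,z \right)} = i \sqrt{5}$ ($c{\left(Q,z \right)} = \sqrt{-5} = i \sqrt{5}$)
$\frac{q{\left(-18 \right)} - 500}{P{\left(11 \right)} + c{\left(-4,19 \right)}} = \frac{2 \left(-18\right) - 500}{\left(176 + 11^{2} + 27 \cdot 11\right) + i \sqrt{5}} = \frac{-36 - 500}{\left(176 + 121 + 297\right) + i \sqrt{5}} = - \frac{536}{594 + i \sqrt{5}}$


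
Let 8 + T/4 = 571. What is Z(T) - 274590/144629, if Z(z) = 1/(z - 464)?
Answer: -490822291/258596652 ≈ -1.8980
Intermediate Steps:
T = 2252 (T = -32 + 4*571 = -32 + 2284 = 2252)
Z(z) = 1/(-464 + z)
Z(T) - 274590/144629 = 1/(-464 + 2252) - 274590/144629 = 1/1788 - 274590*1/144629 = 1/1788 - 274590/144629 = -490822291/258596652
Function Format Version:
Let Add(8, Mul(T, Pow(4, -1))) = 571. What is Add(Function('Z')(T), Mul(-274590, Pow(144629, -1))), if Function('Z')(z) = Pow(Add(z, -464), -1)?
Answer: Rational(-490822291, 258596652) ≈ -1.8980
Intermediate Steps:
T = 2252 (T = Add(-32, Mul(4, 571)) = Add(-32, 2284) = 2252)
Function('Z')(z) = Pow(Add(-464, z), -1)
Add(Function('Z')(T), Mul(-274590, Pow(144629, -1))) = Add(Pow(Add(-464, 2252), -1), Mul(-274590, Pow(144629, -1))) = Add(Pow(1788, -1), Mul(-274590, Rational(1, 144629))) = Add(Rational(1, 1788), Rational(-274590, 144629)) = Rational(-490822291, 258596652)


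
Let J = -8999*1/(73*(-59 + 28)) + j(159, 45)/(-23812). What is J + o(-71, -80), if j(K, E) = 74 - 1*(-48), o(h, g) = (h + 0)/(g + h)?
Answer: 18070584439/4068434978 ≈ 4.4417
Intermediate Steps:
o(h, g) = h/(g + h)
j(K, E) = 122 (j(K, E) = 74 + 48 = 122)
J = 107004051/26943278 (J = -8999*1/(73*(-59 + 28)) + 122/(-23812) = -8999/((-31*73)) + 122*(-1/23812) = -8999/(-2263) - 61/11906 = -8999*(-1/2263) - 61/11906 = 8999/2263 - 61/11906 = 107004051/26943278 ≈ 3.9715)
J + o(-71, -80) = 107004051/26943278 - 71/(-80 - 71) = 107004051/26943278 - 71/(-151) = 107004051/26943278 - 71*(-1/151) = 107004051/26943278 + 71/151 = 18070584439/4068434978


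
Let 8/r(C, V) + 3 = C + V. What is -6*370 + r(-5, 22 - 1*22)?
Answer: -2221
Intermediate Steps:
r(C, V) = 8/(-3 + C + V) (r(C, V) = 8/(-3 + (C + V)) = 8/(-3 + C + V))
-6*370 + r(-5, 22 - 1*22) = -6*370 + 8/(-3 - 5 + (22 - 1*22)) = -2220 + 8/(-3 - 5 + (22 - 22)) = -2220 + 8/(-3 - 5 + 0) = -2220 + 8/(-8) = -2220 + 8*(-⅛) = -2220 - 1 = -2221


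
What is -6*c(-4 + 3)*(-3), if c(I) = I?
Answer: -18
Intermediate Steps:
-6*c(-4 + 3)*(-3) = -6*(-4 + 3)*(-3) = -6*(-1)*(-3) = 6*(-3) = -18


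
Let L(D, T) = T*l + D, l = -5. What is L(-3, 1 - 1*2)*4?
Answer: 8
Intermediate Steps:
L(D, T) = D - 5*T (L(D, T) = T*(-5) + D = -5*T + D = D - 5*T)
L(-3, 1 - 1*2)*4 = (-3 - 5*(1 - 1*2))*4 = (-3 - 5*(1 - 2))*4 = (-3 - 5*(-1))*4 = (-3 + 5)*4 = 2*4 = 8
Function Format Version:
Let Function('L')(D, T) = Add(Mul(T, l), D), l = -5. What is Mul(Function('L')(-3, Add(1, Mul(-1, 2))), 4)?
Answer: 8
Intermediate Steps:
Function('L')(D, T) = Add(D, Mul(-5, T)) (Function('L')(D, T) = Add(Mul(T, -5), D) = Add(Mul(-5, T), D) = Add(D, Mul(-5, T)))
Mul(Function('L')(-3, Add(1, Mul(-1, 2))), 4) = Mul(Add(-3, Mul(-5, Add(1, Mul(-1, 2)))), 4) = Mul(Add(-3, Mul(-5, Add(1, -2))), 4) = Mul(Add(-3, Mul(-5, -1)), 4) = Mul(Add(-3, 5), 4) = Mul(2, 4) = 8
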